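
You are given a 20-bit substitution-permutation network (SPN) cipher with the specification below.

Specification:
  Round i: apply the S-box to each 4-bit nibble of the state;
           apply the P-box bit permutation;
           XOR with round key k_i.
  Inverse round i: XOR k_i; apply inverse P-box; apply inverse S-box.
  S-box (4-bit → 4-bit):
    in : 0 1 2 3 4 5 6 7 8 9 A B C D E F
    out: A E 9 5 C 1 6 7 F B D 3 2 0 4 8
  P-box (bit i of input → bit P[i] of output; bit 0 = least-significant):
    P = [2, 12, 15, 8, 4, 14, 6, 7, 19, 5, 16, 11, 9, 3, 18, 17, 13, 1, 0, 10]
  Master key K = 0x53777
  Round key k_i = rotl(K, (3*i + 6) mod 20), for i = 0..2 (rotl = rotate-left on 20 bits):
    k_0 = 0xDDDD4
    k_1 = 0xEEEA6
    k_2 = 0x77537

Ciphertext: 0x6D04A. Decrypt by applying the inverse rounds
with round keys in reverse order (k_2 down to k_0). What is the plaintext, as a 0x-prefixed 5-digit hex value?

0x35BA6

s_0 = ciphertext = 0x6D04A
s_1 = InvRound(s_0, k_2) = 0xAC63A
s_2 = InvRound(s_1, k_1) = 0x56F25
s_3 = InvRound(s_2, k_0) = 0x35BA6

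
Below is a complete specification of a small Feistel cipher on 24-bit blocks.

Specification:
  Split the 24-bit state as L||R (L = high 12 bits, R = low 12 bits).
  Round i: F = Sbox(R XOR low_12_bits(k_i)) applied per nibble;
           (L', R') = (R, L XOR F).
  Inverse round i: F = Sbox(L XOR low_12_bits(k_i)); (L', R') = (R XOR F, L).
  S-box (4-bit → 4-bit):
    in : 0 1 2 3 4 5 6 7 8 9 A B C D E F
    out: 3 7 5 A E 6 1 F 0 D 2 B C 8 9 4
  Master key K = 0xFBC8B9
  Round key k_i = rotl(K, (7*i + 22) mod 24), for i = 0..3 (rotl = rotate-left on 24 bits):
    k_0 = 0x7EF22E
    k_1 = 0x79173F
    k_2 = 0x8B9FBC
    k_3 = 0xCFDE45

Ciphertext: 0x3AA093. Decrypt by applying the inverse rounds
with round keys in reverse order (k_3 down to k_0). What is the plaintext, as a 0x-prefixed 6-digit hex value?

s_0 = ciphertext = 0x3AA093
s_1 = InvRound(s_0, k_3) = 0x8073AA
s_2 = InvRound(s_1, k_2) = 0xC11807
s_3 = InvRound(s_2, k_1) = 0x35EC11
s_4 = InvRound(s_3, k_0) = 0xBE235E

0xBE235E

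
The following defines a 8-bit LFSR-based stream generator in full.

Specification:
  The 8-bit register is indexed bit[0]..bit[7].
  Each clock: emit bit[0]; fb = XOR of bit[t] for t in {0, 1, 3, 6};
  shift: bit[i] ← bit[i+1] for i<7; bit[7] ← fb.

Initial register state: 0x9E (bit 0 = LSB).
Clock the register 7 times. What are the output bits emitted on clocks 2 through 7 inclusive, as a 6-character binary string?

111100

reg_0 = 0x9E
clock 1: out=0, reg = 0x4F
clock 2: out=1, reg = 0x27
clock 3: out=1, reg = 0x13
clock 4: out=1, reg = 0x09
clock 5: out=1, reg = 0x04
clock 6: out=0, reg = 0x02
clock 7: out=0, reg = 0x81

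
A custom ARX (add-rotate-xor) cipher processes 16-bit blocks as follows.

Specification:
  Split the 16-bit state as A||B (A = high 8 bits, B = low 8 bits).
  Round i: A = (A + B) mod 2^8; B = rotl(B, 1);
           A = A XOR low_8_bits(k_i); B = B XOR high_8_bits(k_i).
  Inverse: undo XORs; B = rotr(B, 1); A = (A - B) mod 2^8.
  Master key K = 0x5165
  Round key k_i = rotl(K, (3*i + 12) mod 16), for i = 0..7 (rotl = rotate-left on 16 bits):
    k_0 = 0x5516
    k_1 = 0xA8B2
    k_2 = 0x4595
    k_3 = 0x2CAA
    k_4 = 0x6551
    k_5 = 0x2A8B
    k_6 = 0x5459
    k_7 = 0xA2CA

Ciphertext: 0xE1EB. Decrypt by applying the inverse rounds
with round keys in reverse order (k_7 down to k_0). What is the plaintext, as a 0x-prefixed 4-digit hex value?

s_0 = ciphertext = 0xE1EB
s_1 = InvRound(s_0, k_7) = 0x87A4
s_2 = InvRound(s_1, k_6) = 0x6678
s_3 = InvRound(s_2, k_5) = 0xC429
s_4 = InvRound(s_3, k_4) = 0x6F26
s_5 = InvRound(s_4, k_3) = 0xC005
s_6 = InvRound(s_5, k_2) = 0x3520
s_7 = InvRound(s_6, k_1) = 0x4344
s_8 = InvRound(s_7, k_0) = 0xCD88

0xCD88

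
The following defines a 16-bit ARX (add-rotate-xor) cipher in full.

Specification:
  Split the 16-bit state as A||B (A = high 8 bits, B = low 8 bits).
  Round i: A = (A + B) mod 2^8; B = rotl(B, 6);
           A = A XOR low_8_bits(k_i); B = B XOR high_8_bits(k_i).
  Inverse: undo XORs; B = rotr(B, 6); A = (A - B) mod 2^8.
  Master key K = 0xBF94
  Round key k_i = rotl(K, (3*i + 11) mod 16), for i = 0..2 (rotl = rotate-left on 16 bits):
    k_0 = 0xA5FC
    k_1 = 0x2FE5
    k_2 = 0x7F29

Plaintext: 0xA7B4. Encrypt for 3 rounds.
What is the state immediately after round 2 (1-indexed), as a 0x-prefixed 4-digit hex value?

0xCA0D

s_0 = plaintext = 0xA7B4
s_1 = Round(s_0, k_0) = 0xA788
s_2 = Round(s_1, k_1) = 0xCA0D
s_3 = Round(s_2, k_2) = 0xFE3C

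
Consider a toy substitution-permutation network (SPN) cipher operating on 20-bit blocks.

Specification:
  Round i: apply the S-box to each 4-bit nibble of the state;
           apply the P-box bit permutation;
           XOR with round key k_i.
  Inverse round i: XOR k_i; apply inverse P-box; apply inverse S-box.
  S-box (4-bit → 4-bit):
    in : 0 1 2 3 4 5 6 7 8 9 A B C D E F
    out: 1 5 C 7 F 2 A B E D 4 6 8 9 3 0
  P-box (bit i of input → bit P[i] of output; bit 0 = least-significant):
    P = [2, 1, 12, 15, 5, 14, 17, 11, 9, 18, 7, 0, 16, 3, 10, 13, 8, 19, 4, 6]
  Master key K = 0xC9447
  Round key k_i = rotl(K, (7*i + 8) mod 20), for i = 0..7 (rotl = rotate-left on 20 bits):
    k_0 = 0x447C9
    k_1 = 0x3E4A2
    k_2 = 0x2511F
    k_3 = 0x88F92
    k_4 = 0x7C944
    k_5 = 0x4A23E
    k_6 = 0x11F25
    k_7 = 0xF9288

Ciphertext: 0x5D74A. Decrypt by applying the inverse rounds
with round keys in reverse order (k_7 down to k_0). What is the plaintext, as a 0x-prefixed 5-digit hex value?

s_0 = ciphertext = 0x5D74A
s_1 = InvRound(s_0, k_7) = 0x7AAB5
s_2 = InvRound(s_1, k_6) = 0x12BA2
s_3 = InvRound(s_2, k_5) = 0x1EBCD
s_4 = InvRound(s_3, k_4) = 0xF64AF
s_5 = InvRound(s_4, k_3) = 0x1774D
s_6 = InvRound(s_5, k_2) = 0x290A5
s_7 = InvRound(s_6, k_1) = 0xF9C53
s_8 = InvRound(s_7, k_0) = 0x3E188

0x3E188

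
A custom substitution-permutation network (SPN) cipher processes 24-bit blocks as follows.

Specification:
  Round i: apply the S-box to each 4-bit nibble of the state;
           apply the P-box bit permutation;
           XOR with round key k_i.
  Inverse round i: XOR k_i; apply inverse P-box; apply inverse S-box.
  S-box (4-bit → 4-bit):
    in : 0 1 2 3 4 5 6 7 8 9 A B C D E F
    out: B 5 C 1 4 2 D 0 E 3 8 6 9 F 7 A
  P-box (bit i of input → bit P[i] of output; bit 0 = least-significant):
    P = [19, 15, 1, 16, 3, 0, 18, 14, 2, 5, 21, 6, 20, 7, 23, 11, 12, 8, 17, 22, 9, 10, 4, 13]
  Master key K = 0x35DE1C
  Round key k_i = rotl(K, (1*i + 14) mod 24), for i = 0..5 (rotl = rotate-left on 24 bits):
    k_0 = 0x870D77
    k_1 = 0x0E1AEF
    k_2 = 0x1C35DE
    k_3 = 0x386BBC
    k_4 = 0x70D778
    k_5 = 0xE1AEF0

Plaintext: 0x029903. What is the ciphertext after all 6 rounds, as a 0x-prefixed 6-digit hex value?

s_0 = plaintext = 0x029903
s_1 = Round(s_0, k_0) = 0xDD6BDA
s_2 = Round(s_1, k_1) = 0xF965D6
s_3 = Round(s_2, k_2) = 0x8148F5
s_4 = Round(s_3, k_3) = 0x9A9FCD
s_5 = Round(s_4, k_4) = 0x291192
s_6 = Round(s_5, k_5) = 0x509FEF

0x509FEF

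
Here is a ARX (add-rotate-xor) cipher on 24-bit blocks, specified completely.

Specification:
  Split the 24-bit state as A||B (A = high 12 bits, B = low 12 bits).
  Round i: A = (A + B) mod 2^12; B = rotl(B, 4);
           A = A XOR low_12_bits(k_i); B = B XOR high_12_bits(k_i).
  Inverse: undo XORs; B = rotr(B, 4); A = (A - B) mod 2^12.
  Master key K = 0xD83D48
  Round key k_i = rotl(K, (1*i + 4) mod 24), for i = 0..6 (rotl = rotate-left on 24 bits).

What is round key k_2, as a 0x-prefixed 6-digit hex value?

0x0F5236

K = 0xD83D48
k_0 = rotl(K, (1*0+4) mod 24) = rotl(K, 4) = 0x83D48D
k_1 = rotl(K, (1*1+4) mod 24) = rotl(K, 5) = 0x07A91B
k_2 = rotl(K, (1*2+4) mod 24) = rotl(K, 6) = 0x0F5236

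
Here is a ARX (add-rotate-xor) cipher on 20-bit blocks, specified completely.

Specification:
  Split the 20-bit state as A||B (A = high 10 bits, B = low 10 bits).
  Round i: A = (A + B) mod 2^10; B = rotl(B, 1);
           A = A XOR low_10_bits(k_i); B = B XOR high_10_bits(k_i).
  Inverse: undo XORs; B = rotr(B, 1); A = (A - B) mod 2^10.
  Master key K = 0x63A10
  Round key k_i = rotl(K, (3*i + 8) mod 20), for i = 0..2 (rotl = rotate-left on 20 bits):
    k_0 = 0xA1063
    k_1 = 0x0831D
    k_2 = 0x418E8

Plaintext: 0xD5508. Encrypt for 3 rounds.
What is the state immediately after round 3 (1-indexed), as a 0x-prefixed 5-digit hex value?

0x0FF16

s_0 = plaintext = 0xD5508
s_1 = Round(s_0, k_0) = 0x0F894
s_2 = Round(s_1, k_1) = 0xF3D08
s_3 = Round(s_2, k_2) = 0x0FF16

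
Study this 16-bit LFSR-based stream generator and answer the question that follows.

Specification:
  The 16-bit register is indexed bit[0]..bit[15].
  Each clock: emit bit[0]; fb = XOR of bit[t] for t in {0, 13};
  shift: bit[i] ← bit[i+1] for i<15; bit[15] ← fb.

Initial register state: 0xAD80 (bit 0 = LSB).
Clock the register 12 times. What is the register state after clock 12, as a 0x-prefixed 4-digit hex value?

0xAEDA

reg_0 = 0xAD80
clock 1: out=0, reg = 0xD6C0
clock 2: out=0, reg = 0x6B60
clock 3: out=0, reg = 0xB5B0
clock 4: out=0, reg = 0xDAD8
clock 5: out=0, reg = 0x6D6C
clock 6: out=0, reg = 0xB6B6
clock 7: out=0, reg = 0xDB5B
clock 8: out=1, reg = 0xEDAD
clock 9: out=1, reg = 0x76D6
clock 10: out=0, reg = 0xBB6B
clock 11: out=1, reg = 0x5DB5
clock 12: out=1, reg = 0xAEDA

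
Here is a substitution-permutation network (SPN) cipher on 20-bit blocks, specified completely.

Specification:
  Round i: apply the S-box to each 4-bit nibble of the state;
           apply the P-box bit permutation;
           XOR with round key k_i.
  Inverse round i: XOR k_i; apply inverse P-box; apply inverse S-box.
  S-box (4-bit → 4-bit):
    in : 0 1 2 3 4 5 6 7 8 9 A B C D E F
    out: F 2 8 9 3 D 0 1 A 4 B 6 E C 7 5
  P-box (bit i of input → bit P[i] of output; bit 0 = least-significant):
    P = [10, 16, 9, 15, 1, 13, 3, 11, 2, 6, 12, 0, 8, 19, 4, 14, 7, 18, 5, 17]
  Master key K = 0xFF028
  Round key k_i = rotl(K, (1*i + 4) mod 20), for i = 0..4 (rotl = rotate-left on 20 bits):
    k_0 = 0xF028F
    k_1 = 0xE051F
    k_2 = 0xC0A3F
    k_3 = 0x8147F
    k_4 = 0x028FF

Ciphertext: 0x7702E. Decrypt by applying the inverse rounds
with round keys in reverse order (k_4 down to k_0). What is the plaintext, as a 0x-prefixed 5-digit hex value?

s_0 = ciphertext = 0x7702E
s_1 = InvRound(s_0, k_4) = 0xADC21
s_2 = InvRound(s_1, k_3) = 0x2D452
s_3 = InvRound(s_2, k_2) = 0xC80D5
s_4 = InvRound(s_3, k_1) = 0x371F3
s_5 = InvRound(s_4, k_0) = 0xB0EB9

0xB0EB9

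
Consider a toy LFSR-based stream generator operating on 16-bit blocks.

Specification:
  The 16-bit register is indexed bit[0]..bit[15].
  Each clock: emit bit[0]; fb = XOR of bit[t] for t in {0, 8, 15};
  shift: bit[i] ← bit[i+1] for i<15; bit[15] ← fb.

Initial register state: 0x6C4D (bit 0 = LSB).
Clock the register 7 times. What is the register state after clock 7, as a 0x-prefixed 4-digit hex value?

reg_0 = 0x6C4D
clock 1: out=1, reg = 0xB626
clock 2: out=0, reg = 0xDB13
clock 3: out=1, reg = 0xED89
clock 4: out=1, reg = 0xF6C4
clock 5: out=0, reg = 0xFB62
clock 6: out=0, reg = 0x7DB1
clock 7: out=1, reg = 0x3ED8

0x3ED8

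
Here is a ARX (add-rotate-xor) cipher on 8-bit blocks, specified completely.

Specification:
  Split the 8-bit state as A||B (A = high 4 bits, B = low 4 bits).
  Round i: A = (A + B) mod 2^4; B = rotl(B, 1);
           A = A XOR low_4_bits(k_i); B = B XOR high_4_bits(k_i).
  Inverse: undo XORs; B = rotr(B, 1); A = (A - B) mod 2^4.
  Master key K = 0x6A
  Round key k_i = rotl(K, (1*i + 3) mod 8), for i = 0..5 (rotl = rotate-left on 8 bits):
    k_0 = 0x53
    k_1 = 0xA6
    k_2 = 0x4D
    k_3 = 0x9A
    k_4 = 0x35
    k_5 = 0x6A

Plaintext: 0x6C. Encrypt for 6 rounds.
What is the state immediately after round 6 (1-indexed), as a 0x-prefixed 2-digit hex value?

s_0 = plaintext = 0x6C
s_1 = Round(s_0, k_0) = 0x1C
s_2 = Round(s_1, k_1) = 0xB3
s_3 = Round(s_2, k_2) = 0x32
s_4 = Round(s_3, k_3) = 0xFD
s_5 = Round(s_4, k_4) = 0x98
s_6 = Round(s_5, k_5) = 0xB7

0xB7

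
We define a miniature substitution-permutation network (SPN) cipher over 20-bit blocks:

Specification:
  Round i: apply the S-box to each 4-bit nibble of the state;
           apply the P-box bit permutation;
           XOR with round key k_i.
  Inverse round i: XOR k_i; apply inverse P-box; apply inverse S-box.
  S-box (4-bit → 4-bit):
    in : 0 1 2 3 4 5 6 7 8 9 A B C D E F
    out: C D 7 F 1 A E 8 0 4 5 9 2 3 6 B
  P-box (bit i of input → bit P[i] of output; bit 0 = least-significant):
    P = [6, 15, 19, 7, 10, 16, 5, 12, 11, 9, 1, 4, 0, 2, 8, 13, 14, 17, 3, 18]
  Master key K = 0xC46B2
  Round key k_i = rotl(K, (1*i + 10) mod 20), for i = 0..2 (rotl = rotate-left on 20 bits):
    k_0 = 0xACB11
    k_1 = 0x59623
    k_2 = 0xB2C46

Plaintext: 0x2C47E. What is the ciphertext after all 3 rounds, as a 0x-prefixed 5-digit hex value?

s_0 = plaintext = 0x2C47E
s_1 = Round(s_0, k_0) = 0x0131D
s_2 = Round(s_1, k_1) = 0x12958
s_3 = Round(s_2, k_2) = 0xE7D49

0xE7D49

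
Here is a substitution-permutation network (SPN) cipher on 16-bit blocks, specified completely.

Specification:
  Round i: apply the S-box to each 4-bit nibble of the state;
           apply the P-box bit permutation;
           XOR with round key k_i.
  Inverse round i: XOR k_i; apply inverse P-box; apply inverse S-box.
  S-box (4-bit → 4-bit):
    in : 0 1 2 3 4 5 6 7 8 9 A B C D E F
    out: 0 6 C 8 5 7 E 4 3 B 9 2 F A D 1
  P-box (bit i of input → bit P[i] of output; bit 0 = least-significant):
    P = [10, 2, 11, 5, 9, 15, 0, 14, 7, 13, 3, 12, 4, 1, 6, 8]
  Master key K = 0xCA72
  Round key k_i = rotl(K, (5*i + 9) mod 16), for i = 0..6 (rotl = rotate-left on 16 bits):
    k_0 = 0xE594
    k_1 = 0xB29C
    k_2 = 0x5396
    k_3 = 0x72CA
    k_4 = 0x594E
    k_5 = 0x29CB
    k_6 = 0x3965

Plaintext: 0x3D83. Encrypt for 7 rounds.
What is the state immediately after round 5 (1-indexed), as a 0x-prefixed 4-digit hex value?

0xC763

s_0 = plaintext = 0x3D83
s_1 = Round(s_0, k_0) = 0x56B4
s_2 = Round(s_1, k_1) = 0x0EC6
s_3 = Round(s_2, k_2) = 0x893B
s_4 = Round(s_3, k_3) = 0x025C
s_5 = Round(s_4, k_4) = 0xC763
s_6 = Round(s_5, k_5) = 0xE8B0
s_7 = Round(s_6, k_6) = 0x98B5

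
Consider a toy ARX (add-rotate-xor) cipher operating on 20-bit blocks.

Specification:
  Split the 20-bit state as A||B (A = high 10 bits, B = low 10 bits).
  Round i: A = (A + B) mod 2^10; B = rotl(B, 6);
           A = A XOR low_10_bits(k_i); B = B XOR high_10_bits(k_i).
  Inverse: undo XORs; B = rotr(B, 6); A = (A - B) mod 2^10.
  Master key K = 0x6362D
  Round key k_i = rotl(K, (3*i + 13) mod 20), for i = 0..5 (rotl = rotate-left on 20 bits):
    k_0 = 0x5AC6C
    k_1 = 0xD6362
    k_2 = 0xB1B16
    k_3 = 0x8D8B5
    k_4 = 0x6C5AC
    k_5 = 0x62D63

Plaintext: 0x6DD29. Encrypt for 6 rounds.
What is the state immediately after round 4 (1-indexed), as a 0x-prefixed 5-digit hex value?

0x1B737

s_0 = plaintext = 0x6DD29
s_1 = Round(s_0, k_0) = 0xA3339
s_2 = Round(s_1, k_1) = 0xA9D2B
s_3 = Round(s_2, k_2) = 0x31014
s_4 = Round(s_3, k_3) = 0x1B737
s_5 = Round(s_4, k_4) = 0x82042
s_6 = Round(s_5, k_5) = 0xCA50F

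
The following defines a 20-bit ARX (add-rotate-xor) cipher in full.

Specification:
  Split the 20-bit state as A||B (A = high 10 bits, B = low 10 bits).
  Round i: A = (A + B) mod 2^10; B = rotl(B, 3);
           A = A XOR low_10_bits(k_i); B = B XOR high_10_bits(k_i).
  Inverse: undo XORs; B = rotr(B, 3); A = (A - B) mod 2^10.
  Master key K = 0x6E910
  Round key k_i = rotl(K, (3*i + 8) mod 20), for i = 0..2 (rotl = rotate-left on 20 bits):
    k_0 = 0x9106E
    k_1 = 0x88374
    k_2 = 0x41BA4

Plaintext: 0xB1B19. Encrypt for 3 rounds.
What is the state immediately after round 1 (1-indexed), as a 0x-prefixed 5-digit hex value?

s_0 = plaintext = 0xB1B19
s_1 = Round(s_0, k_0) = 0x6C68A
s_2 = Round(s_1, k_1) = 0xD3E75
s_3 = Round(s_2, k_2) = 0x982AA

0x6C68A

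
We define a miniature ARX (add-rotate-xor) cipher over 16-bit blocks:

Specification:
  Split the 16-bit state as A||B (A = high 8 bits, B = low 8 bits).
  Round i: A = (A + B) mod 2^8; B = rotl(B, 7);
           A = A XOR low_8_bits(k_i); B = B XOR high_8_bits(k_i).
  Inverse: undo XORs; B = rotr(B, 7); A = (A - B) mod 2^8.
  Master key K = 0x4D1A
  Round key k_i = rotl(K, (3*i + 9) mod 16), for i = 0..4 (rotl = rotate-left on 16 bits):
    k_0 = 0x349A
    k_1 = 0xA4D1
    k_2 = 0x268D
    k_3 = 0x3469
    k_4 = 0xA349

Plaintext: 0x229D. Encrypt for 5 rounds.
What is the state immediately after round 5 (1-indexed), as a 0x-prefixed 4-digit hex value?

s_0 = plaintext = 0x229D
s_1 = Round(s_0, k_0) = 0x25FA
s_2 = Round(s_1, k_1) = 0xCED9
s_3 = Round(s_2, k_2) = 0x2ACA
s_4 = Round(s_3, k_3) = 0x9D51
s_5 = Round(s_4, k_4) = 0xA70B

0xA70B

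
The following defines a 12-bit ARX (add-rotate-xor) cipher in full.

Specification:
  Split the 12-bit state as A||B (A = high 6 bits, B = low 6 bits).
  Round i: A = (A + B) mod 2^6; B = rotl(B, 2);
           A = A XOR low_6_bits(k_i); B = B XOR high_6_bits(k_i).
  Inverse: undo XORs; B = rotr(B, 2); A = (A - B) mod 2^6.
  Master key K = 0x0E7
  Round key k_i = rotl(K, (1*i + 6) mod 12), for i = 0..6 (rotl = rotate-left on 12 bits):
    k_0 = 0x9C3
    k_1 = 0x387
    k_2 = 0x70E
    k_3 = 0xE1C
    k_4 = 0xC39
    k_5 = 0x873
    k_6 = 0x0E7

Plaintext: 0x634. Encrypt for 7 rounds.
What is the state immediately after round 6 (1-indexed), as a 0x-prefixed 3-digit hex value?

0x5C5

s_0 = plaintext = 0x634
s_1 = Round(s_0, k_0) = 0x3F4
s_2 = Round(s_1, k_1) = 0x11D
s_3 = Round(s_2, k_2) = 0xBE9
s_4 = Round(s_3, k_3) = 0x11E
s_5 = Round(s_4, k_4) = 0x6C9
s_6 = Round(s_5, k_5) = 0x5C5
s_7 = Round(s_6, k_6) = 0xED7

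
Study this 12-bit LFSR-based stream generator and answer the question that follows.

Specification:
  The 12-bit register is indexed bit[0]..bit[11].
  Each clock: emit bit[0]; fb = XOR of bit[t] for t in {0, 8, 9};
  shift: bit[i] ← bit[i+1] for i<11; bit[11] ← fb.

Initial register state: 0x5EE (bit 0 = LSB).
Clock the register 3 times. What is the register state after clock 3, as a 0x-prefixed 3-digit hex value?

reg_0 = 0x5EE
clock 1: out=0, reg = 0xAF7
clock 2: out=1, reg = 0x57B
clock 3: out=1, reg = 0x2BD

0x2BD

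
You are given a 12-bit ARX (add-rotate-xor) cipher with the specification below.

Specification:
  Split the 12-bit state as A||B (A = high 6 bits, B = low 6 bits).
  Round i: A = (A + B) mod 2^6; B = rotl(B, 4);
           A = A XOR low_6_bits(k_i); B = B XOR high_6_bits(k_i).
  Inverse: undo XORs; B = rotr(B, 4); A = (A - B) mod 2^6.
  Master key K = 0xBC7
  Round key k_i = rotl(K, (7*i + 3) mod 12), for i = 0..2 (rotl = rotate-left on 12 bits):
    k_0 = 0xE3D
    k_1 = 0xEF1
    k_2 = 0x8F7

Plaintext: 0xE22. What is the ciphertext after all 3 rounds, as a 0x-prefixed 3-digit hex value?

0xC9C

s_0 = plaintext = 0xE22
s_1 = Round(s_0, k_0) = 0x9D0
s_2 = Round(s_1, k_1) = 0x1BF
s_3 = Round(s_2, k_2) = 0xC9C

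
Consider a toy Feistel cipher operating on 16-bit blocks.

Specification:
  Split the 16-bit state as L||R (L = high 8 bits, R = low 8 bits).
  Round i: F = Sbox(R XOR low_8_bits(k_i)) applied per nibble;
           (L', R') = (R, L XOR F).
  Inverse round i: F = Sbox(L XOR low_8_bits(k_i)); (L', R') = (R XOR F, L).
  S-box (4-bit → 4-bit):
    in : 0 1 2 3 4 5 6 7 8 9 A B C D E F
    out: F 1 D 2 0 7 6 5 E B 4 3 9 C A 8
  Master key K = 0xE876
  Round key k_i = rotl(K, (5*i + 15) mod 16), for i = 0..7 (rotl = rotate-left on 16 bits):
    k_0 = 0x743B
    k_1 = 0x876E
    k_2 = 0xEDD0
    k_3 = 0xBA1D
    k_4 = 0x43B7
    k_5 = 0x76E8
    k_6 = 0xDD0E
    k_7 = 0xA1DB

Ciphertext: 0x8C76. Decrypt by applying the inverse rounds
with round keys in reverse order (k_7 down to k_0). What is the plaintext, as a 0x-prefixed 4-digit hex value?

0xE2DF

s_0 = ciphertext = 0x8C76
s_1 = InvRound(s_0, k_7) = 0x038C
s_2 = InvRound(s_1, k_6) = 0x7003
s_3 = InvRound(s_2, k_5) = 0xBD70
s_4 = InvRound(s_3, k_4) = 0x84BD
s_5 = InvRound(s_4, k_3) = 0x0684
s_6 = InvRound(s_5, k_2) = 0x4206
s_7 = InvRound(s_6, k_1) = 0xDF42
s_8 = InvRound(s_7, k_0) = 0xE2DF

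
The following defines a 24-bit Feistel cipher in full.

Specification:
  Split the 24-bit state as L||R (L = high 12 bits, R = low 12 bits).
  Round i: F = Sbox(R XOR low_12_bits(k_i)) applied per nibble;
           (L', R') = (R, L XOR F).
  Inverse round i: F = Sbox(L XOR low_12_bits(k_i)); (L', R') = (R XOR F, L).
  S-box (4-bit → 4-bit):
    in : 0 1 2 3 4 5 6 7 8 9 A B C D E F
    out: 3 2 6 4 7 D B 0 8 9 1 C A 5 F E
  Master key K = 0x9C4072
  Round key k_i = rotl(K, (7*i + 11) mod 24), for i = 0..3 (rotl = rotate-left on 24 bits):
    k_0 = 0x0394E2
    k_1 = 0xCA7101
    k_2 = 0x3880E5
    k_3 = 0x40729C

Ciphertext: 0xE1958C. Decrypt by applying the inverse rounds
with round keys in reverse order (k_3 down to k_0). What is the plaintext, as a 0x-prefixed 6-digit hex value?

0x9CBDFF

s_0 = ciphertext = 0xE1958C
s_1 = InvRound(s_0, k_3) = 0xF01E19
s_2 = InvRound(s_1, k_2) = 0x0EEF01
s_3 = InvRound(s_2, k_1) = 0xDFF0EE
s_4 = InvRound(s_3, k_0) = 0x9CBDFF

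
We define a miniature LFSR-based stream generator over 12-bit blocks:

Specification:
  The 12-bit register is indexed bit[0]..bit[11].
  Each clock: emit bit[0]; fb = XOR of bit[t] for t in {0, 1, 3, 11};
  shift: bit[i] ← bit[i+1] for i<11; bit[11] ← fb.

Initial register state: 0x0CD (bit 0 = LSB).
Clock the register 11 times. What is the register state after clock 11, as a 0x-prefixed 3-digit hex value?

0x8DC

reg_0 = 0x0CD
clock 1: out=1, reg = 0x066
clock 2: out=0, reg = 0x833
clock 3: out=1, reg = 0xC19
clock 4: out=1, reg = 0xE0C
clock 5: out=0, reg = 0x706
clock 6: out=0, reg = 0xB83
clock 7: out=1, reg = 0xDC1
clock 8: out=1, reg = 0x6E0
clock 9: out=0, reg = 0x370
clock 10: out=0, reg = 0x1B8
clock 11: out=0, reg = 0x8DC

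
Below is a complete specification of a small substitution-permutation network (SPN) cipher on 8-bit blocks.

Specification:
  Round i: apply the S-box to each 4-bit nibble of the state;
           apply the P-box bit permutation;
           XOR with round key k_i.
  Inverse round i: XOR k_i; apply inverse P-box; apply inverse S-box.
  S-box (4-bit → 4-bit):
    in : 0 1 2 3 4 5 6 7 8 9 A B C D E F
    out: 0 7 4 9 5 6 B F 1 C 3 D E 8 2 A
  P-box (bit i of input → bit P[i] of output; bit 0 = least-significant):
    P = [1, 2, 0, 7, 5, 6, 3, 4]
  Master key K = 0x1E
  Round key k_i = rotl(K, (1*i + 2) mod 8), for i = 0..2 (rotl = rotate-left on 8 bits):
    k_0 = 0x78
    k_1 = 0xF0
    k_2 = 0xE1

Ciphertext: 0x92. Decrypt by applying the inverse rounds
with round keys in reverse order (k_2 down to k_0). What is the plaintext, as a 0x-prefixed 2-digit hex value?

s_0 = ciphertext = 0x92
s_1 = InvRound(s_0, k_2) = 0x64
s_2 = InvRound(s_1, k_1) = 0xDF
s_3 = InvRound(s_2, k_0) = 0x87

0x87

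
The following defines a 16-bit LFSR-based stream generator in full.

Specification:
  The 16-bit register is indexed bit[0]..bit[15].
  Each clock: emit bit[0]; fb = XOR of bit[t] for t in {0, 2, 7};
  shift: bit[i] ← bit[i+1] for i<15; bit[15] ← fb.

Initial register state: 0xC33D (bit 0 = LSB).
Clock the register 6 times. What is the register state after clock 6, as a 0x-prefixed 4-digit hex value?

0xD30C

reg_0 = 0xC33D
clock 1: out=1, reg = 0x619E
clock 2: out=0, reg = 0x30CF
clock 3: out=1, reg = 0x9867
clock 4: out=1, reg = 0x4C33
clock 5: out=1, reg = 0xA619
clock 6: out=1, reg = 0xD30C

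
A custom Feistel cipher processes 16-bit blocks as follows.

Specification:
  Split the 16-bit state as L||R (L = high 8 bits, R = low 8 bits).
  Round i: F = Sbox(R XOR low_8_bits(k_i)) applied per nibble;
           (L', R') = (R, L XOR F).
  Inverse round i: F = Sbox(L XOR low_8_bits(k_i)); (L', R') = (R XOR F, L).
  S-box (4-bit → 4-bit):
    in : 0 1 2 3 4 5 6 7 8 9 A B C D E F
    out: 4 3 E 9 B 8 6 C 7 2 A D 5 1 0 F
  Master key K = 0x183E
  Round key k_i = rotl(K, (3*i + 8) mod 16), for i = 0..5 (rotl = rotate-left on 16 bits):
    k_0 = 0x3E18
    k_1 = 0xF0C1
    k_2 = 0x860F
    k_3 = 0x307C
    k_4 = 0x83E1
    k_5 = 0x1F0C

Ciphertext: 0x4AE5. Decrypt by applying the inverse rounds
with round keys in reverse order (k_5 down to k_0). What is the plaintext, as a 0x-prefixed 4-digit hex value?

s_0 = ciphertext = 0x4AE5
s_1 = InvRound(s_0, k_5) = 0x534A
s_2 = InvRound(s_1, k_4) = 0x9453
s_3 = InvRound(s_2, k_3) = 0x5494
s_4 = InvRound(s_3, k_2) = 0x1954
s_5 = InvRound(s_4, k_1) = 0x4319
s_6 = InvRound(s_5, k_0) = 0x9443

0x9443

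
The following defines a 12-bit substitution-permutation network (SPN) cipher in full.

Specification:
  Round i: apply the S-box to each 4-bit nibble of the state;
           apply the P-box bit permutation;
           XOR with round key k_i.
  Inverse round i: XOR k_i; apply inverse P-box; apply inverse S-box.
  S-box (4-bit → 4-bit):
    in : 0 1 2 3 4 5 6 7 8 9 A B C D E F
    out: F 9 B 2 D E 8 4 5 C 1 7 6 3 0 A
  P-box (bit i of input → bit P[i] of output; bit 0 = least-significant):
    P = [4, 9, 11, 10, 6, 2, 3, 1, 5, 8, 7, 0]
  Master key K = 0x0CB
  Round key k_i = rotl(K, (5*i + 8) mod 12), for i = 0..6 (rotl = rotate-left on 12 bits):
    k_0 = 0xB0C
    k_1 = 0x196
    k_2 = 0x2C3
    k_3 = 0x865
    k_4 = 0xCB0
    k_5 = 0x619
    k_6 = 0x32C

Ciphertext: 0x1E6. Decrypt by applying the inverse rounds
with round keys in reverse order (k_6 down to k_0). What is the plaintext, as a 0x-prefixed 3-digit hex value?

0x7DF

s_0 = ciphertext = 0x1E6
s_1 = InvRound(s_0, k_6) = 0x743
s_2 = InvRound(s_1, k_5) = 0x34A
s_3 = InvRound(s_2, k_4) = 0xB40
s_4 = InvRound(s_3, k_3) = 0x233
s_5 = InvRound(s_4, k_2) = 0x8AA
s_6 = InvRound(s_5, k_1) = 0xDC8
s_7 = InvRound(s_6, k_0) = 0x7DF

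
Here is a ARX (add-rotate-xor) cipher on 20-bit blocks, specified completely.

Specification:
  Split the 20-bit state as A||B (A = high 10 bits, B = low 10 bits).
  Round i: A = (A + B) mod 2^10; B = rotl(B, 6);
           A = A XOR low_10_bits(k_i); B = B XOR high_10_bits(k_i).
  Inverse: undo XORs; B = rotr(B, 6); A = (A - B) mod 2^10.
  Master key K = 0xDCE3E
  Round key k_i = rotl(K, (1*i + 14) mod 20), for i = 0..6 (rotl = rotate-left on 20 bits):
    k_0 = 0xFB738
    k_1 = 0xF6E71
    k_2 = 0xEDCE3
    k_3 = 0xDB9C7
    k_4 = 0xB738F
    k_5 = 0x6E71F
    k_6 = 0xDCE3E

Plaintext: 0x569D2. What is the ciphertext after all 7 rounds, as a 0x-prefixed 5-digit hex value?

0x57C13

s_0 = plaintext = 0x569D2
s_1 = Round(s_0, k_0) = 0x05370
s_2 = Round(s_1, k_1) = 0x7D7EC
s_3 = Round(s_2, k_2) = 0x40889
s_4 = Round(s_3, k_3) = 0x13126
s_5 = Round(s_4, k_4) = 0xBF74E
s_6 = Round(s_5, k_5) = 0x5520D
s_7 = Round(s_6, k_6) = 0x57C13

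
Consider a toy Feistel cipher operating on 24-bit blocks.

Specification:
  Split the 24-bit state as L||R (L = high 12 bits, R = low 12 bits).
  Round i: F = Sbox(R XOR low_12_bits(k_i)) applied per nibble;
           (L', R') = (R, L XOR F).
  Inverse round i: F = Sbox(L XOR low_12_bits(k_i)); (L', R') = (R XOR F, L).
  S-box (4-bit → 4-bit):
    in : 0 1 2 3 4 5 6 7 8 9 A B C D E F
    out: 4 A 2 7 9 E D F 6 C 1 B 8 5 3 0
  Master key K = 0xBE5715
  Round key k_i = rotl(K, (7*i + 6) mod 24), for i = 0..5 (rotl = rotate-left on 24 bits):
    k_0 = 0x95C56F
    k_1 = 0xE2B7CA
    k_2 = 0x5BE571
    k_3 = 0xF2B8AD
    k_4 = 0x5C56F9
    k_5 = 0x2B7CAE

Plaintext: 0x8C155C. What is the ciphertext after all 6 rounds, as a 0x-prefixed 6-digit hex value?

s_0 = plaintext = 0x8C155C
s_1 = Round(s_0, k_0) = 0x55CCB6
s_2 = Round(s_1, k_1) = 0xCB6EA4
s_3 = Round(s_2, k_2) = 0xEA47E8
s_4 = Round(s_3, k_3) = 0x7E8E3A
s_5 = Round(s_4, k_4) = 0xE3A16F
s_6 = Round(s_5, k_5) = 0x16FBB0

0x16FBB0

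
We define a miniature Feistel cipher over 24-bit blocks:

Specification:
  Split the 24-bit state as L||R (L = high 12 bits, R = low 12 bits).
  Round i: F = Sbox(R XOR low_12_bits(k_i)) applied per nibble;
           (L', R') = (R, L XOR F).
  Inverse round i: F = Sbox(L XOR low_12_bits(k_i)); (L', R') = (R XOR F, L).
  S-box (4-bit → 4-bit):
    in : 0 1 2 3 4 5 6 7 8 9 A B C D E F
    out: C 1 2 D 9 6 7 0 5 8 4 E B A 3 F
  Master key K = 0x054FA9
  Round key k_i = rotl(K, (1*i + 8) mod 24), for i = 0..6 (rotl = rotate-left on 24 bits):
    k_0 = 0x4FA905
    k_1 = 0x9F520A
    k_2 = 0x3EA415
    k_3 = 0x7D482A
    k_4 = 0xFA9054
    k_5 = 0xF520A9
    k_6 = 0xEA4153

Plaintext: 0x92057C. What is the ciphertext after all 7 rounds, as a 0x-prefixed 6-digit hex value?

0x646EF1

s_0 = plaintext = 0x92057C
s_1 = Round(s_0, k_0) = 0x57C228
s_2 = Round(s_1, k_1) = 0x22895E
s_3 = Round(s_2, k_2) = 0x95E8B6
s_4 = Round(s_3, k_3) = 0x8B65D5
s_5 = Round(s_4, k_4) = 0x5D5EE7
s_6 = Round(s_5, k_5) = 0xEE7646
s_7 = Round(s_6, k_6) = 0x646EF1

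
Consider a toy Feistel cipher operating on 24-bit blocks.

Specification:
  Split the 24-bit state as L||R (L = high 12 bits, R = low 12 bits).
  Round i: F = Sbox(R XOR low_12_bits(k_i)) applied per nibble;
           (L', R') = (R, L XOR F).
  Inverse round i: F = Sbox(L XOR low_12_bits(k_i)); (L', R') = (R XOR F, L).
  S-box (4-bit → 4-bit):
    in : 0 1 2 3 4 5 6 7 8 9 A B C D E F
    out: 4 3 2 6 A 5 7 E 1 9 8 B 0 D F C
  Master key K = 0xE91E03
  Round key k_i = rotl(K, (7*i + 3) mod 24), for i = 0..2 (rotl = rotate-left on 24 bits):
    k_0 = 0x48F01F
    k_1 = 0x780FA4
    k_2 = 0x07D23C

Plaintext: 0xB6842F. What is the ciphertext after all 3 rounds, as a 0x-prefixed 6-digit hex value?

s_0 = plaintext = 0xB6842F
s_1 = Round(s_0, k_0) = 0x42F10C
s_2 = Round(s_1, k_1) = 0x10CBAE
s_3 = Round(s_2, k_2) = 0xBAE89E

0xBAE89E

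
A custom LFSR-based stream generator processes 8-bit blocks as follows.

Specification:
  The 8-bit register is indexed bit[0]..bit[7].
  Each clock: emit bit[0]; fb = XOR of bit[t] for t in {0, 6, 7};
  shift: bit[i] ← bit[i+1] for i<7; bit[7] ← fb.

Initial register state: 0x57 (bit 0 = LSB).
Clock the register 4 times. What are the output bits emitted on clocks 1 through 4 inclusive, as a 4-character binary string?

1110

reg_0 = 0x57
clock 1: out=1, reg = 0x2B
clock 2: out=1, reg = 0x95
clock 3: out=1, reg = 0x4A
clock 4: out=0, reg = 0xA5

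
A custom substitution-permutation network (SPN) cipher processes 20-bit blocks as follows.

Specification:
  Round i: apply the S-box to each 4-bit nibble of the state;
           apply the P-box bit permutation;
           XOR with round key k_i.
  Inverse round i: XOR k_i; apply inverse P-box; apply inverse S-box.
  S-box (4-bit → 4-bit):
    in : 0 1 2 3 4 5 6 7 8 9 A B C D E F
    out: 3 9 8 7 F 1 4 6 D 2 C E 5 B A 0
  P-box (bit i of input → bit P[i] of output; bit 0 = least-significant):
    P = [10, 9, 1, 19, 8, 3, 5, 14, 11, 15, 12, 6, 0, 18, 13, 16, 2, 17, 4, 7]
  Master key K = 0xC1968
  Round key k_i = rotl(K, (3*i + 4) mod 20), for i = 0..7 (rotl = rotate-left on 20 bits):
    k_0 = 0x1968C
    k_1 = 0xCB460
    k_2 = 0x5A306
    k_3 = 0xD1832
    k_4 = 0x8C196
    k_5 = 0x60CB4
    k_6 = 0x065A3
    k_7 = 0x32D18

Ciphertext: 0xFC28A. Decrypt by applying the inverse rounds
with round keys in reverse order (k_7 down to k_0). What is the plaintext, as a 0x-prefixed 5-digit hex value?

s_0 = ciphertext = 0xFC28A
s_1 = InvRound(s_0, k_7) = 0xA7014
s_2 = InvRound(s_1, k_6) = 0x456C8
s_3 = InvRound(s_2, k_5) = 0x3F8B9
s_4 = InvRound(s_3, k_4) = 0x08C3A
s_5 = InvRound(s_4, k_3) = 0xFE791
s_6 = InvRound(s_5, k_2) = 0x45F28
s_7 = InvRound(s_6, k_1) = 0xF6DDE
s_8 = InvRound(s_7, k_0) = 0x7741B

0x7741B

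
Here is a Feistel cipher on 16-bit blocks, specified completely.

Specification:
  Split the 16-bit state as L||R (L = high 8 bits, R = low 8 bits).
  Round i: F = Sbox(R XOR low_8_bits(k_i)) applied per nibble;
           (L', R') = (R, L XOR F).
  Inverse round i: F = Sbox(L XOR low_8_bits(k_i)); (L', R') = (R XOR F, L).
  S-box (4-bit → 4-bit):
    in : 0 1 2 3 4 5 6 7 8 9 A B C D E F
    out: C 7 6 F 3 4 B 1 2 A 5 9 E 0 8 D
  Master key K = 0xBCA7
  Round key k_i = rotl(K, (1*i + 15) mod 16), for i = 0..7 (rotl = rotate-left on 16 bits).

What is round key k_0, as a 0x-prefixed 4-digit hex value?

0xDE53

K = 0xBCA7
k_0 = rotl(K, (1*0+15) mod 16) = rotl(K, 15) = 0xDE53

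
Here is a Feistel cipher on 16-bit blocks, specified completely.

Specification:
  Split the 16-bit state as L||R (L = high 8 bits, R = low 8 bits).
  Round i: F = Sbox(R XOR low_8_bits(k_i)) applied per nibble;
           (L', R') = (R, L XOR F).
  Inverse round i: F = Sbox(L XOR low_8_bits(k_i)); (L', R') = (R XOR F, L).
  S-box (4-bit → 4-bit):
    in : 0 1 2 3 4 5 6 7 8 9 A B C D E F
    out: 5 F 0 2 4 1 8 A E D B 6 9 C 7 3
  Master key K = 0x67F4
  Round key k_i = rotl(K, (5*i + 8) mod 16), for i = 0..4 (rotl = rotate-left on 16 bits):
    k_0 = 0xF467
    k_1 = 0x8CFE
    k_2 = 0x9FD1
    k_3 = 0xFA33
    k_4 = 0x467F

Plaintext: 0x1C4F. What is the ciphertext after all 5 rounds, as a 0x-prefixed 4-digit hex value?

0x207B

s_0 = plaintext = 0x1C4F
s_1 = Round(s_0, k_0) = 0x4F12
s_2 = Round(s_1, k_1) = 0x1236
s_3 = Round(s_2, k_2) = 0x3668
s_4 = Round(s_3, k_3) = 0x6820
s_5 = Round(s_4, k_4) = 0x207B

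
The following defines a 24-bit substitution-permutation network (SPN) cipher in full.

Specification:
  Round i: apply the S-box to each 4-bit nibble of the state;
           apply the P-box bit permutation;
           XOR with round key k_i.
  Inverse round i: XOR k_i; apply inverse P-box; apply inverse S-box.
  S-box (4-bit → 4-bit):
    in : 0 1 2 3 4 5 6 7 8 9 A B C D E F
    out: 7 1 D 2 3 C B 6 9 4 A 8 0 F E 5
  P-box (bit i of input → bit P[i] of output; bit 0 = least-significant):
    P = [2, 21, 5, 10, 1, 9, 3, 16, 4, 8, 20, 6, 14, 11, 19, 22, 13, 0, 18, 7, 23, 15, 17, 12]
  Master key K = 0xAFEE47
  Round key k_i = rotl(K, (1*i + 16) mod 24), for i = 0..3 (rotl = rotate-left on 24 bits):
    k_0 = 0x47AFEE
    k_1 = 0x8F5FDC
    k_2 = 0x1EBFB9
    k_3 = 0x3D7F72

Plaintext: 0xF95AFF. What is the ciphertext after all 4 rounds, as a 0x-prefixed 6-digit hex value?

0x20D1A5

s_0 = plaintext = 0xF95AFF
s_1 = Round(s_0, k_0) = 0x89AE80
s_2 = Round(s_1, k_1) = 0x7A46BA
s_3 = Round(s_2, k_2) = 0x3D7268
s_4 = Round(s_3, k_3) = 0x20D1A5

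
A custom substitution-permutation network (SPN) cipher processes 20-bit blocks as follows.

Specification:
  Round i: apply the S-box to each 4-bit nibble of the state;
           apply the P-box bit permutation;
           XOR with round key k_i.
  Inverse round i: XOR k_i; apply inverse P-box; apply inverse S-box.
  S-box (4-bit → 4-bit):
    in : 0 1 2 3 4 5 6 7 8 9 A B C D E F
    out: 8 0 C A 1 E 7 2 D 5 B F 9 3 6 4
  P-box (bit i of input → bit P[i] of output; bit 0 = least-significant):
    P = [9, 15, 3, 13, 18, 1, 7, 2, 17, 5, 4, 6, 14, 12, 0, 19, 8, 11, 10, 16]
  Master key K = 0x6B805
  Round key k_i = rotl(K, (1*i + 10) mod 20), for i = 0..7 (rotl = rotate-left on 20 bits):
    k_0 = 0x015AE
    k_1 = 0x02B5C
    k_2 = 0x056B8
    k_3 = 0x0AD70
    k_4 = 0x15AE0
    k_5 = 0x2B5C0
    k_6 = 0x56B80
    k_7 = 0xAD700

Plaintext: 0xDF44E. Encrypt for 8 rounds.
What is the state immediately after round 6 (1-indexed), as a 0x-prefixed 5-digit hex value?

s_0 = plaintext = 0xDF44E
s_1 = Round(s_0, k_0) = 0x69CA7
s_2 = Round(s_1, k_1) = 0x6E61B
s_3 = Round(s_2, k_2) = 0x2E981
s_4 = Round(s_3, k_3) = 0x7B9E5
s_5 = Round(s_4, k_4) = 0xBA27B
s_6 = Round(s_5, k_5) = 0xB4A9A
s_7 = Round(s_6, k_6) = 0x28460
s_8 = Round(s_7, k_7) = 0x5B383

0xB4A9A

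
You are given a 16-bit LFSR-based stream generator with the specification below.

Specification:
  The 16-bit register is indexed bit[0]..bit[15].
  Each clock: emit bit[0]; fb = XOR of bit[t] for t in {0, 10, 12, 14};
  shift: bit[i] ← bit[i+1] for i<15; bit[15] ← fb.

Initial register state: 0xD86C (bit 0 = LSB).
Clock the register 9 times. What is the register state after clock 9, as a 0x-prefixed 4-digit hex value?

reg_0 = 0xD86C
clock 1: out=0, reg = 0x6C36
clock 2: out=0, reg = 0x361B
clock 3: out=1, reg = 0x9B0D
clock 4: out=1, reg = 0x4D86
clock 5: out=0, reg = 0x26C3
clock 6: out=1, reg = 0x1361
clock 7: out=1, reg = 0x09B0
clock 8: out=0, reg = 0x04D8
clock 9: out=0, reg = 0x826C

0x826C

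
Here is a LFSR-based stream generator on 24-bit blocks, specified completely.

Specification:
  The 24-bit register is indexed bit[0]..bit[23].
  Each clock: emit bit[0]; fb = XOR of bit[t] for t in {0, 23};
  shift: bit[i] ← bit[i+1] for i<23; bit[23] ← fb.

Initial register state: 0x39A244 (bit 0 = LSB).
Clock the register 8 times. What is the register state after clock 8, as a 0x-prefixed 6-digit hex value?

reg_0 = 0x39A244
clock 1: out=0, reg = 0x1CD122
clock 2: out=0, reg = 0x0E6891
clock 3: out=1, reg = 0x873448
clock 4: out=0, reg = 0xC39A24
clock 5: out=0, reg = 0xE1CD12
clock 6: out=0, reg = 0xF0E689
clock 7: out=1, reg = 0x787344
clock 8: out=0, reg = 0x3C39A2

0x3C39A2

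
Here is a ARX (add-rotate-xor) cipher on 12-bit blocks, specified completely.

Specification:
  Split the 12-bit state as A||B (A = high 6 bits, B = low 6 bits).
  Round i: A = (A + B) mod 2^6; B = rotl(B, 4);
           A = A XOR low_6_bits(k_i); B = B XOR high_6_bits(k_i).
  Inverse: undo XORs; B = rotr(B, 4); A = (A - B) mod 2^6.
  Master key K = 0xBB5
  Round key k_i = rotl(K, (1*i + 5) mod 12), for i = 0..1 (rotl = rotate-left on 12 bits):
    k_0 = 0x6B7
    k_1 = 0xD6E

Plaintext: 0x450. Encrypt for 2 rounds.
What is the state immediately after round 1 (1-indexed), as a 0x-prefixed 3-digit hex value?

0x59E

s_0 = plaintext = 0x450
s_1 = Round(s_0, k_0) = 0x59E
s_2 = Round(s_1, k_1) = 0x692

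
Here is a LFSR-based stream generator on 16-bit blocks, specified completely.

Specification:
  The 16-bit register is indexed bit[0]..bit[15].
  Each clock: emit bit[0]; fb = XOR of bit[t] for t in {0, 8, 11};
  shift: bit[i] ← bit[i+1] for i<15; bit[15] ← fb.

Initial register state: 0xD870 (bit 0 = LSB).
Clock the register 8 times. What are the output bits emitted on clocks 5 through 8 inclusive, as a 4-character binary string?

1110

reg_0 = 0xD870
clock 1: out=0, reg = 0xEC38
clock 2: out=0, reg = 0xF61C
clock 3: out=0, reg = 0x7B0E
clock 4: out=0, reg = 0x3D87
clock 5: out=1, reg = 0x9EC3
clock 6: out=1, reg = 0x4F61
clock 7: out=1, reg = 0xA7B0
clock 8: out=0, reg = 0xD3D8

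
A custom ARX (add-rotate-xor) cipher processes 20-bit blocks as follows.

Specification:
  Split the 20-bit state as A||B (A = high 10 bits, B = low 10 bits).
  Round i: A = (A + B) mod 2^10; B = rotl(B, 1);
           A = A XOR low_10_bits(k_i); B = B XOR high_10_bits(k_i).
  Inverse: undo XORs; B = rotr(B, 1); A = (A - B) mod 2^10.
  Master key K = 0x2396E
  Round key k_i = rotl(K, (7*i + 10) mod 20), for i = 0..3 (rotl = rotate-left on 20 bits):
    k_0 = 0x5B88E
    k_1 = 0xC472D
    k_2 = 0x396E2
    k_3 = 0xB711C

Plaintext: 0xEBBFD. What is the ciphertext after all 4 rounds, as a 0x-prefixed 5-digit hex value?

0xF7FFC

s_0 = plaintext = 0xEBBFD
s_1 = Round(s_0, k_0) = 0xC9695
s_2 = Round(s_1, k_1) = 0xA5E3A
s_3 = Round(s_2, k_2) = 0x8CC90
s_4 = Round(s_3, k_3) = 0xF7FFC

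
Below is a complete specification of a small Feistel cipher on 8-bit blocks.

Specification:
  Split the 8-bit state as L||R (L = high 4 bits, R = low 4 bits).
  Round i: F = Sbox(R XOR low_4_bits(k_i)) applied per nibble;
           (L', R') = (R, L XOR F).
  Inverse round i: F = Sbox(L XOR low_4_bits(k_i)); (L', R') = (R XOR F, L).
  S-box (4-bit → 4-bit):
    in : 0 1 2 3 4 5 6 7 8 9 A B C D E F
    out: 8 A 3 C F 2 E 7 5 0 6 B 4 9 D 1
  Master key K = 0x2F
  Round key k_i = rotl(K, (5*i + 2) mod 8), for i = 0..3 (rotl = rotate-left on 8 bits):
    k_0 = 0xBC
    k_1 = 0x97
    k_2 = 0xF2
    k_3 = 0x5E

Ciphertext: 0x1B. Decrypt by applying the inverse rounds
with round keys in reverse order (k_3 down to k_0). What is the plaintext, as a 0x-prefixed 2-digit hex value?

s_0 = ciphertext = 0x1B
s_1 = InvRound(s_0, k_3) = 0xA1
s_2 = InvRound(s_1, k_2) = 0x4A
s_3 = InvRound(s_2, k_1) = 0x64
s_4 = InvRound(s_3, k_0) = 0x26

0x26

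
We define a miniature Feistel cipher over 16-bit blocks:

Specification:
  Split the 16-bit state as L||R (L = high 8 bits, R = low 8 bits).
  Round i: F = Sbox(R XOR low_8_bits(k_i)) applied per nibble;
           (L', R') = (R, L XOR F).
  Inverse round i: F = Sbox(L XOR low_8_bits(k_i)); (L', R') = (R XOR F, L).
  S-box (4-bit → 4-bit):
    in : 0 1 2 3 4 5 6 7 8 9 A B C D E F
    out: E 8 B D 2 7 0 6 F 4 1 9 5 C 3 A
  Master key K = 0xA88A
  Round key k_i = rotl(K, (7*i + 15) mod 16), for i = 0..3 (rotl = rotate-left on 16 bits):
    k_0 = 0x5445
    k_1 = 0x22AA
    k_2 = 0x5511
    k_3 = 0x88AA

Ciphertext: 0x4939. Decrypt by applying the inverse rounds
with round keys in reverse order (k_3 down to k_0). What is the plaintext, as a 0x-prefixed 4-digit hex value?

s_0 = ciphertext = 0x4939
s_1 = InvRound(s_0, k_3) = 0x0449
s_2 = InvRound(s_1, k_2) = 0xCE04
s_3 = InvRound(s_2, k_1) = 0x06CE
s_4 = InvRound(s_3, k_0) = 0xE306

0xE306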